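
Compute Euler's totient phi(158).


phi(n) counts integers in [1, n] coprime to n. Using the multiplicative formula phi(n) = n * prod_{p | n} (1 - 1/p):
158 = 2 * 79, so
phi(158) = 158 * (1 - 1/2) * (1 - 1/79) = 78.

78


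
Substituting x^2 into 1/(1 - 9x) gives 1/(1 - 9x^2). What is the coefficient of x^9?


Since 1/(1 - 9x^2) only has even powers of x,
the coefficient of x^9 (odd) is 0.

0


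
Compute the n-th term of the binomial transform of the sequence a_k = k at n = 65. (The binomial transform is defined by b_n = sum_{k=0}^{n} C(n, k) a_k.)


With a_k = k, b_n = sum_{k=0}^{n} C(n, k) k. Using k * C(n, k) = n * C(n-1, k-1) gives b_n = n * sum_{k>=1} C(n-1, k-1) = n * 2^(n-1).
For n = 65: 65 * 2^64 = 65 * 18446744073709551616 = 1199038364791120855040.

1199038364791120855040


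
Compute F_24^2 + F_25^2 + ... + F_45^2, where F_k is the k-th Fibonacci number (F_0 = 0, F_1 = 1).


There is a standard identity sum_{k=0}^{N} F_k^2 = F_N * F_{N+1} (proved inductively from the telescoping relation F_k^2 = F_k F_{k+1} - F_{k-1} F_k). Then
sum_{k=24}^{45} F_k^2 = F_45 F_46 - F_23 F_24.
Computing: F_45 = 1134903170, F_46 = 1836311903, F_23 = 28657, F_24 = 46368.
Sum = 1134903170 * 1836311903 - 28657 * 46368 = 2084036198494664734.

2084036198494664734


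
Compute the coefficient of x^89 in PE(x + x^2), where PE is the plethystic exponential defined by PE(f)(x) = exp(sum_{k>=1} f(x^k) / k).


With f(x) = x + x^2, the exponent is sum_{k>=1} (x^k + x^(2k)) / k = -ln(1 - x) - ln(1 - x^2). Exponentiating:
PE(x + x^2) = 1 / ((1 - x)(1 - x^2)).
This is the generating function for partitions of n into parts of size 1 or 2. The number of 2's can be any j in 0..44, and the rest are 1's, so
[x^89] = floor(89/2) + 1 = 45.

45


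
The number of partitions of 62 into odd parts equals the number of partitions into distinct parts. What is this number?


Computing partitions of 62 into odd parts (1, 3, 5, ...):
Using the generating function prod_{k>=0} 1/(1-x^(2k+1)),
the count is 13394

13394


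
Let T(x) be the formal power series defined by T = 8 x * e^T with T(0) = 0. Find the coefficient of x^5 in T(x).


Apply the Lagrange inversion formula: if T = 8 x * phi(T) with phi(t) = e^t, then
[x^n] T = 8^n * (1/n) [t^(n-1)] phi(t)^n = 8^n * (1/n) [t^(n-1)] e^(n t) = 8^n * (1/n) * n^(n-1) / (n-1)! = 8^n * n^(n-1) / n!.
When c = 1 this is the Cayley count of rooted labeled trees on n vertices, divided by n!.
For n = 5: 8^5 * 5^4 / 5! = 32768 * 625/120 = 512000/3.

512000/3


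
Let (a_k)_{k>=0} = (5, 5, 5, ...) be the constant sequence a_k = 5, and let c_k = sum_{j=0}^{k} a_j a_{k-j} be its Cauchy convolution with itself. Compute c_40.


Since a_j = 5 for all j >= 0, the convolution sum becomes
c_k = sum_{j=0}^{k} 5 * 5 = 25 * (k + 1).
Equivalently, the generating function of (a_k) is 5/(1 - x) and its square is 25/(1 - x)^2 = sum_{k>=0} 25(k + 1) x^k.
For k = 40: 25 * 41 = 1025.

1025


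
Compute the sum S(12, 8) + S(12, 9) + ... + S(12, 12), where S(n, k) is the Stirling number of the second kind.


By definition, S(n, k) counts partitions of an n-set into exactly k nonempty blocks.
Computing row n = 12 for k = 8..12:
S(12, k): 159027, 22275, 1705, 66, 1
Sum = 183074.

183074


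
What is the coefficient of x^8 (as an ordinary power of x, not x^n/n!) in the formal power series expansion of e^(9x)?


The exponential series is e^y = sum_{k>=0} y^k / k!. Substituting y = 9x gives
e^(9x) = sum_{k>=0} 9^k x^k / k!.
So the coefficient of x^n is a^n/n! with a = 9, n = 8:
9^8 / 8! = 43046721/40320 = 4782969/4480

4782969/4480


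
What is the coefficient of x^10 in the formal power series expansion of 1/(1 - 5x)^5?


The general identity 1/(1 - c x)^r = sum_{k>=0} c^k C(k + r - 1, r - 1) x^k follows by substituting y = c x into 1/(1 - y)^r = sum_{k>=0} C(k + r - 1, r - 1) y^k.
For c = 5, r = 5, k = 10:
5^10 * C(14, 4) = 9765625 * 1001 = 9775390625.

9775390625


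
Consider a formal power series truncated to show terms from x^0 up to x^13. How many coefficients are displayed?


From x^0 to x^13 inclusive, the count is 13 - 0 + 1 = 14.

14


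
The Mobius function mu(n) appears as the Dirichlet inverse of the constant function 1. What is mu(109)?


109 = 109 (all distinct primes).
mu(109) = (-1)^1 = -1

-1


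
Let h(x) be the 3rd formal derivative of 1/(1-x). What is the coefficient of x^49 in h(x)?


Differentiating 3 times: d^3/dx^3 [1/(1-x)] = 3!/(1-x)^4.
The expansion 1/(1-x)^4 = sum_{k>=0} C(k+3, 3) x^k, so the coefficient of x^n in 3!/(1-x)^4 is 3! * C(n+3, 3).
For n = 49: 6 * C(52, 3) = 6 * 22100 = 132600

132600


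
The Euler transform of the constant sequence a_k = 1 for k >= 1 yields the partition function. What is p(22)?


The Euler transform converts the sequence a_k = 1 into the number of integer partitions.
Using the recurrence or dynamic programming:
p(22) = 1002

1002


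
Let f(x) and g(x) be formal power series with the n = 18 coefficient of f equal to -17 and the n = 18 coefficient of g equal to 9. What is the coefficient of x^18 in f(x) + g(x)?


Addition of formal power series is termwise.
The coefficient of x^18 in f + g = -17 + 9
= -8

-8


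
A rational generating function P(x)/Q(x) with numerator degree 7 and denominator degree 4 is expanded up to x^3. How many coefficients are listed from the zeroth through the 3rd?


Expanding up to x^3 gives the coefficients for x^0, x^1, ..., x^3.
That is 3 + 1 = 4 coefficients in total.

4


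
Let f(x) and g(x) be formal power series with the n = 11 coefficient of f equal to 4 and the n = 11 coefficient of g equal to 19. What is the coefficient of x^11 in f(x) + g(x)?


Addition of formal power series is termwise.
The coefficient of x^11 in f + g = 4 + 19
= 23

23


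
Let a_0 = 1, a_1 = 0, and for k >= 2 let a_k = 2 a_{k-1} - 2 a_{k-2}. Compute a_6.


Iterating the recurrence forward:
a_0 = 1
a_1 = 0
a_2 = 2*0 - 2*1 = -2
a_3 = 2*-2 - 2*0 = -4
a_4 = 2*-4 - 2*-2 = -4
a_5 = 2*-4 - 2*-4 = 0
a_6 = 2*0 - 2*-4 = 8
So a_6 = 8.

8


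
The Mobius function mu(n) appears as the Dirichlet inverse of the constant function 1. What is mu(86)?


86 = 2 * 43 (all distinct primes).
mu(86) = (-1)^2 = 1

1


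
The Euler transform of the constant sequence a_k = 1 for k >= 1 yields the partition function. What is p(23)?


The Euler transform converts the sequence a_k = 1 into the number of integer partitions.
Using the recurrence or dynamic programming:
p(23) = 1255

1255


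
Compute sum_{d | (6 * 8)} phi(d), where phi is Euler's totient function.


First, 6 * 8 = 48. One classical identity is sum_{d | n} phi(d) = n (each k in [1, n] has a unique gcd with n, and among the k's with gcd(k, n) = n/d there are phi(d) of them). So the sum equals 48. We also verify directly:
Divisors of 48: 1, 2, 3, 4, 6, 8, 12, 16, 24, 48.
phi values: 1, 1, 2, 2, 2, 4, 4, 8, 8, 16.
Sum = 48.

48


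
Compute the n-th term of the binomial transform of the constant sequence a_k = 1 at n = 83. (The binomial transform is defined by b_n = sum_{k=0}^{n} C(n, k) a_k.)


With a_k = 1 for all k, b_n = sum_{k=0}^{n} C(n, k) = 2^n by the binomial theorem.
For n = 83: 2^83 = 9671406556917033397649408.

9671406556917033397649408


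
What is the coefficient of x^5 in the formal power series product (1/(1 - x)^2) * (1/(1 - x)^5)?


Combine the factors: (1/(1 - x)^2) * (1/(1 - x)^5) = 1/(1 - x)^7.
Then use 1/(1 - x)^r = sum_{k>=0} C(k + r - 1, r - 1) x^k with r = 7 and k = 5:
C(11, 6) = 462.

462


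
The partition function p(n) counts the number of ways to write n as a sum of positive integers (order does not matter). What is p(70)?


Using the generating function prod_{k>=1} 1/(1-x^k), we compute p(70).
By dynamic programming over parts 1 through 70:
p(70) = 4087968

4087968


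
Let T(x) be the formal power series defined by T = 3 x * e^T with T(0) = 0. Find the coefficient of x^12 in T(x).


Apply the Lagrange inversion formula: if T = 3 x * phi(T) with phi(t) = e^t, then
[x^n] T = 3^n * (1/n) [t^(n-1)] phi(t)^n = 3^n * (1/n) [t^(n-1)] e^(n t) = 3^n * (1/n) * n^(n-1) / (n-1)! = 3^n * n^(n-1) / n!.
When c = 1 this is the Cayley count of rooted labeled trees on n vertices, divided by n!.
For n = 12: 3^12 * 12^11 / 12! = 531441 * 743008370688/479001600 = 1586874322944/1925.

1586874322944/1925


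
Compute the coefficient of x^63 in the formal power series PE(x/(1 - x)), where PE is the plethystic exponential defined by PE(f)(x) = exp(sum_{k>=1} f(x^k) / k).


For f(x) = x/(1 - x) we have
sum_{k>=1} f(x^k) / k = sum_{k>=1} (1/k) * x^k / (1 - x^k) = sum_{k, m >= 1} x^(k m) / k,
which after exponentiating simplifies to
PE(x/(1 - x)) = prod_{k>=1} 1 / (1 - x^k).
This is the generating function for the partition function p(n), so the coefficient of x^63 is p(63).
Computing p(63) by dynamic programming over parts 1, 2, ..., 63: p(63) = 1505499.

1505499


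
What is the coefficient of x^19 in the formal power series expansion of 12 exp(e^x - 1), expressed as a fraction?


exp(e^x - 1) is the exponential generating function for the Bell numbers Bell_k: exp(e^x - 1) = sum_{k>=0} Bell_k x^k / k!.
So the coefficient of x^19 in 12 exp(e^x - 1) is 12 Bell_19 / 19!.
Computing: Bell_19 = 5832742205057 and 19! = 121645100408832000, giving
12 * 5832742205057/121645100408832000 = 5832742205057/10137091700736000.

5832742205057/10137091700736000


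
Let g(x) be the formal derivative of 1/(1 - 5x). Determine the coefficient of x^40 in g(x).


Differentiate termwise: d/dx sum_{k>=0} 5^k x^k = sum_{k>=1} k 5^k x^(k-1) = sum_{j>=0} (j+1) 5^(j+1) x^j.
Equivalently, d/dx [1/(1 - 5x)] = 5/(1 - 5x)^2.
For j = 40: 41 * 5^41 = 41 * 45474735088646411895751953125 = 1864464138634502887725830078125.

1864464138634502887725830078125


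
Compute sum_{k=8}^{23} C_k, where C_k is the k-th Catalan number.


C_8 through C_23: 1430, 4862, 16796, 58786, 208012, 742900, 2674440, 9694845, 35357670, 129644790, 477638700, 1767263190, 6564120420, 24466267020, 91482563640, 343059613650
Sum = 1430 + 4862 + 16796 + 58786 + 208012 + 742900 + 2674440 + 9694845 + 35357670 + 129644790 + 477638700 + 1767263190 + 6564120420 + 24466267020 + 91482563640 + 343059613650
= 467995871151

467995871151


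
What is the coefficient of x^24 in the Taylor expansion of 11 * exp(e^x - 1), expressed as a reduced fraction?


exp(e^x - 1) = sum_{k>=0} Bell_k x^k / k!, where Bell_k is the k-th Bell number.
So the coefficient of x^24 is 11 * Bell_24 / 24!.
Computing: Bell_24 = 445958869294805289 and 24! = 620448401733239439360000, giving
11 * 445958869294805289/620448401733239439360000 = 148652956431601763/18801466719189073920000.

148652956431601763/18801466719189073920000


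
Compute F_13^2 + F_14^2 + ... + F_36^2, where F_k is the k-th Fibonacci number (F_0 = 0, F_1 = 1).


There is a standard identity sum_{k=0}^{N} F_k^2 = F_N * F_{N+1} (proved inductively from the telescoping relation F_k^2 = F_k F_{k+1} - F_{k-1} F_k). Then
sum_{k=13}^{36} F_k^2 = F_36 F_37 - F_12 F_13.
Computing: F_36 = 14930352, F_37 = 24157817, F_12 = 144, F_13 = 233.
Sum = 14930352 * 24157817 - 144 * 233 = 360684711328032.

360684711328032


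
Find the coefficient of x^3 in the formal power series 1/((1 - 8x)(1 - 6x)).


By partial fractions or Cauchy convolution:
The coefficient equals sum_{k=0}^{3} 8^k * 6^(3-k).
= 1400

1400


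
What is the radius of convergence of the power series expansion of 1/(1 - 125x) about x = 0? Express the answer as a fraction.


Expanding 1/(1 - 125x) = sum_{k>=0} 125^k x^k, the series converges when |125x| < 1, i.e., |x| < 1/125.
So the radius of convergence is 1/125 = 1/125.

1/125


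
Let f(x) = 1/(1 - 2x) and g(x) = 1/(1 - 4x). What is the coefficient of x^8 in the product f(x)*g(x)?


The coefficient of x^n in f*g is the Cauchy product: sum_{k=0}^{n} a^k * b^(n-k).
With a=2, b=4, n=8:
sum_{k=0}^{8} 2^k * 4^(8-k)
= 130816

130816


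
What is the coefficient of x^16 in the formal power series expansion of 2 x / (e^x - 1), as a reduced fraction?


The exponential generating function for Bernoulli numbers is
x / (e^x - 1) = sum_{k>=0} B_k x^k / k!.
So the coefficient of x^16 in 2 x / (e^x - 1) is 2 B_16 / 16!.
Computing: B_16 = -3617/510, 16! = 20922789888000, giving
2 * -3617/510 / 20922789888000 = -3617/5335311421440000.

-3617/5335311421440000


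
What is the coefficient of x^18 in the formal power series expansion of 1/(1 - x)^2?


The negative binomial / multiset identity is
1/(1 - x)^r = sum_{k>=0} C(k + r - 1, r - 1) x^k.
Here r = 2 and k = 18, so the coefficient is
C(18 + 1, 1) = C(19, 1)
= 19

19


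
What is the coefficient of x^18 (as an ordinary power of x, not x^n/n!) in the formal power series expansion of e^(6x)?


The exponential series is e^y = sum_{k>=0} y^k / k!. Substituting y = 6x gives
e^(6x) = sum_{k>=0} 6^k x^k / k!.
So the coefficient of x^n is a^n/n! with a = 6, n = 18:
6^18 / 18! = 101559956668416/6402373705728000 = 236196/14889875

236196/14889875


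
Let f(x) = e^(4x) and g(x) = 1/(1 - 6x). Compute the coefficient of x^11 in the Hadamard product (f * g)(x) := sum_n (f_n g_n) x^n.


Expanding: f_k = 4^k/k! (from e^(4x)) and g_k = 6^k (from 1/(1 - 6x)). So the Hadamard coefficient (f * g)_k = 4^k 6^k / k! = (24)^k / k!.
For k = 11: 24^11/11! = 1521681143169024/39916800 = 73383542784/1925.

73383542784/1925


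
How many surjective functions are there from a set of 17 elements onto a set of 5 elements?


By inclusion-exclusion on which target elements are missed, the number of surjections from an n-set onto a k-set is
surj(n, k) = sum_{j=0}^{k} (-1)^j C(k, j) (k - j)^n.
Equivalently surj(n, k) = k! * S(n, k), where S(n, k) is the Stirling number of the second kind.
For n = 17, k = 5:
S(17, 5) = 5652751651, so
surj = 5! * 5652751651 = 120 * 5652751651 = 678330198120.

678330198120


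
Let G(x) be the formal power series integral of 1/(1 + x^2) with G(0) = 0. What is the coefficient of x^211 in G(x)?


1/(1 + x^2) = sum_{j>=0} (-1)^j x^(2j). Integrating termwise with G(0) = 0:
G(x) = sum_{j>=0} (-1)^j x^(2j+1) / (2j+1) = arctan(x).
Only odd powers are nonzero. For x^211 write 211 = 2*105 + 1, giving
(-1)^105 / 211 = -1/211 = -1/211.

-1/211


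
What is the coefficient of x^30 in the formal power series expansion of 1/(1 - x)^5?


The negative binomial / multiset identity is
1/(1 - x)^r = sum_{k>=0} C(k + r - 1, r - 1) x^k.
Here r = 5 and k = 30, so the coefficient is
C(30 + 4, 4) = C(34, 4)
= 46376

46376


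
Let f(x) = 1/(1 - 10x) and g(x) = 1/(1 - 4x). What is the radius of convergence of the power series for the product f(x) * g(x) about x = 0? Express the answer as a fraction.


The radius of 1/(1 - 10x) is 1/10 (nearest singularity at x = 1/10), and the radius of 1/(1 - 4x) is 1/4.
The product f(x)*g(x) = 1/((1 - 10x)(1 - 4x)) has singularities at both 1/10 and 1/4, so its radius of convergence is the distance to the nearest one:
min(1/10, 1/4) = 1/10.

1/10


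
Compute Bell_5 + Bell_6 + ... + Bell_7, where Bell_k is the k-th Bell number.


Recall Bell_k counts set partitions of a k-set (with Bell_0 = 1 by convention).
Bell_5 through Bell_7: 52, 203, 877
Sum = 52 + 203 + 877 = 1132.

1132


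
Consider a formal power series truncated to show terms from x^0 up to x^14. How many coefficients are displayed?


From x^0 to x^14 inclusive, the count is 14 - 0 + 1 = 15.

15


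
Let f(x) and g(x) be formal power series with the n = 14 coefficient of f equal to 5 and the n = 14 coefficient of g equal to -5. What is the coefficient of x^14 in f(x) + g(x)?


Addition of formal power series is termwise.
The coefficient of x^14 in f + g = 5 + -5
= 0

0


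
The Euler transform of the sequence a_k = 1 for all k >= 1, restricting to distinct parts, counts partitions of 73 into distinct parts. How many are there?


Partitions of 73 into distinct parts can be computed via generating function.
Product (1+x)(1+x^2)(1+x^3)...
The coefficient of x^73 = 40026

40026


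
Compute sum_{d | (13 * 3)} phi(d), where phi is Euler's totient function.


First, 13 * 3 = 39. One classical identity is sum_{d | n} phi(d) = n (each k in [1, n] has a unique gcd with n, and among the k's with gcd(k, n) = n/d there are phi(d) of them). So the sum equals 39. We also verify directly:
Divisors of 39: 1, 3, 13, 39.
phi values: 1, 2, 12, 24.
Sum = 39.

39


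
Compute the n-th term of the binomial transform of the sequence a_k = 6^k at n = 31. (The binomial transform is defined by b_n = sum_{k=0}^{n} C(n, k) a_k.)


With a_k = 6^k, b_n = sum_{k=0}^{n} C(n, k) 6^k = (1 + 6)^n by the binomial theorem.
For n = 31: (1 + 6)^31 = 7^31 = 157775382034845806615042743.

157775382034845806615042743


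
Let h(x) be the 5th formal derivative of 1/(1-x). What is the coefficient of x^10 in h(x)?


Differentiating 5 times: d^5/dx^5 [1/(1-x)] = 5!/(1-x)^6.
The expansion 1/(1-x)^6 = sum_{k>=0} C(k+5, 5) x^k, so the coefficient of x^n in 5!/(1-x)^6 is 5! * C(n+5, 5).
For n = 10: 120 * C(15, 5) = 120 * 3003 = 360360

360360


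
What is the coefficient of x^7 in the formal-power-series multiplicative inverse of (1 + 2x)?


The inverse is 1/(1 + 2x). Apply the geometric identity 1/(1 - y) = sum_{k>=0} y^k with y = -2x:
1/(1 + 2x) = sum_{k>=0} (-2)^k x^k.
So the coefficient of x^7 is (-2)^7 = -128.

-128


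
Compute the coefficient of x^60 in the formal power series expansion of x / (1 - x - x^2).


Let f(x) = sum_{k>=0} a_k x^k. Multiplying f(x) * (1 - x - x^2) = x and matching coefficients gives a_0 = 0, a_1 = 1, and a_k = a_{k-1} + a_{k-2} for k >= 2. These are the Fibonacci numbers F_k.
Iterating from F_0 = 0, F_1 = 1:
F_0=0, F_1=1, F_2=1, F_3=2, F_4=3, F_5=5, F_6=8, F_7=13, F_8=21, F_9=34, ...
F_60 = 1548008755920.

1548008755920


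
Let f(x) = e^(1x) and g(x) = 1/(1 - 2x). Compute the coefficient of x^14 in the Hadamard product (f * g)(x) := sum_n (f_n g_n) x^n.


Expanding: f_k = 1^k/k! (from e^(1x)) and g_k = 2^k (from 1/(1 - 2x)). So the Hadamard coefficient (f * g)_k = 1^k 2^k / k! = (2)^k / k!.
For k = 14: 2^14/14! = 16384/87178291200 = 8/42567525.

8/42567525


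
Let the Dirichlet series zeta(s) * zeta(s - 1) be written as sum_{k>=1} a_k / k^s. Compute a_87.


Convolution gives a_k = sum_{d | k} d * 1 = sum_{d | k} d = sigma(k), the sum of positive divisors of k.
For k = 87, the divisors are 1, 3, 29, 87, so
sigma(87) = 1 + 3 + 29 + 87 = 120.

120


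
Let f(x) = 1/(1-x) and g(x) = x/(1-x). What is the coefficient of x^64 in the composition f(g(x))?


First simplify the composition: f(g(x)) = 1/(1 - x/(1-x)) = (1-x)/((1-x) - x) = (1-x)/(1-2x).
Now extract the coefficient. Write (1-x)/(1-2x) = 1/(1-2x) - x/(1-2x).
The coefficient of x^n in 1/(1-2x) is 2^n, and in x/(1-2x) is 2^(n-1) (for n >= 1).
So the coefficient of x^64 is 2^64 - 2^63 = 18446744073709551616 - 9223372036854775808 = 9223372036854775808.

9223372036854775808


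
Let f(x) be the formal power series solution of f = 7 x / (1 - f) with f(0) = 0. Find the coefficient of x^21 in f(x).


Apply Lagrange inversion: f = 7 x * phi(f) with phi(t) = 1/(1 - t), so
[x^n] f = 7^n * (1/n) [t^(n-1)] phi(t)^n = 7^n * (1/n) [t^(n-1)] (1 - t)^(-n) = 7^n * (1/n) C(2n - 2, n - 1) = 7^n * C_{n-1}.
For n = 21: C_20 = C(40, 20) / 21 = 137846528820/21 = 6564120420.
With the 7^21 = 558545864083284007 factor, the coefficient is 558545864083284007 * 6564120420 = 3666362311935629131008122940.

3666362311935629131008122940


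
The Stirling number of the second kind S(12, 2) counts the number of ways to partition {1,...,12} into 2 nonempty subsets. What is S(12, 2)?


Using the explicit formula S(n,k) = (1/k!) sum_{j=0}^{k} (-1)^(k-j) C(k,j) j^n:
S(12, 2) = 2047
Equivalently, S(n,k) is n! times the coefficient of x^n in the EGF (e^x - 1)^k / k!.

2047


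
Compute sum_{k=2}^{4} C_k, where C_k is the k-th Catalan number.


C_2 through C_4: 2, 5, 14
Sum = 2 + 5 + 14
= 21

21


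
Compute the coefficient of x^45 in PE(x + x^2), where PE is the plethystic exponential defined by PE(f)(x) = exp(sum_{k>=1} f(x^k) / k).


With f(x) = x + x^2, the exponent is sum_{k>=1} (x^k + x^(2k)) / k = -ln(1 - x) - ln(1 - x^2). Exponentiating:
PE(x + x^2) = 1 / ((1 - x)(1 - x^2)).
This is the generating function for partitions of n into parts of size 1 or 2. The number of 2's can be any j in 0..22, and the rest are 1's, so
[x^45] = floor(45/2) + 1 = 23.

23


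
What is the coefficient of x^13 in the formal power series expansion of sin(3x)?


The Maclaurin series is sin(t) = sum_{k>=0} (-1)^k t^(2k+1) / (2k+1)!, so substituting t = 3x, only odd powers of x are nonzero, with coefficient of x^(2k+1) equal to (-1)^k 3^(2k+1) / (2k+1)!.
Write 13 = 2*6 + 1, giving the coefficient (-1)^6 * 3^13 / 13! = 1594323/6227020800 = 6561/25625600.

6561/25625600


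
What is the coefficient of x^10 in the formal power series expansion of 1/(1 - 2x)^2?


The general identity 1/(1 - c x)^r = sum_{k>=0} c^k C(k + r - 1, r - 1) x^k follows by substituting y = c x into 1/(1 - y)^r = sum_{k>=0} C(k + r - 1, r - 1) y^k.
For c = 2, r = 2, k = 10:
2^10 * C(11, 1) = 1024 * 11 = 11264.

11264


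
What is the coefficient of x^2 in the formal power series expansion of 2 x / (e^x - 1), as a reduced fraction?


The exponential generating function for Bernoulli numbers is
x / (e^x - 1) = sum_{k>=0} B_k x^k / k!.
So the coefficient of x^2 in 2 x / (e^x - 1) is 2 B_2 / 2!.
Computing: B_2 = 1/6, 2! = 2, giving
2 * 1/6 / 2 = 1/6.

1/6


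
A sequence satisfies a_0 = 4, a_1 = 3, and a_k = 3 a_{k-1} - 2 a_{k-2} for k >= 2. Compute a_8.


The characteristic equation is t^2 - 3 t + 2 = 0, with roots r_1 = 2 and r_2 = 1 (so c_1 = r_1 + r_2, c_2 = -r_1 r_2 as required).
One can use the closed form a_n = A r_1^n + B r_2^n, but direct iteration is more reliable:
a_0 = 4, a_1 = 3, a_2 = 1, a_3 = -3, a_4 = -11, a_5 = -27, a_6 = -59, a_7 = -123, a_8 = -251.
So a_8 = -251.

-251


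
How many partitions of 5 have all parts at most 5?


Using the generating function (1-x)^(-1)(1-x^2)^(-1)...(1-x^5)^(-1),
the coefficient of x^5 counts these restricted partitions.
Result = 7

7


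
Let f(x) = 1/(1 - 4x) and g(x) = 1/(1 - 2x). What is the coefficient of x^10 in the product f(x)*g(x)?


The coefficient of x^n in f*g is the Cauchy product: sum_{k=0}^{n} a^k * b^(n-k).
With a=4, b=2, n=10:
sum_{k=0}^{10} 4^k * 2^(10-k)
= 2096128

2096128


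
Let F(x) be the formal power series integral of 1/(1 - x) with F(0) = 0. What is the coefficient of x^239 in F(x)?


1/(1 - x) = sum_{k>=0} x^k. Integrating termwise and using F(0) = 0 gives
F(x) = sum_{k>=0} x^(k+1) / (k+1) = sum_{m>=1} x^m / m = -ln(1 - x).
So the coefficient of x^239 is 1/239 = 1/239.

1/239


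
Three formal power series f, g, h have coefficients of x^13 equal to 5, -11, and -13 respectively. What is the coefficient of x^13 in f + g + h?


Series addition is componentwise:
5 + -11 + -13
= -19

-19


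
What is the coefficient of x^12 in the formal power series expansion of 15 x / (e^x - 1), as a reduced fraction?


The exponential generating function for Bernoulli numbers is
x / (e^x - 1) = sum_{k>=0} B_k x^k / k!.
So the coefficient of x^12 in 15 x / (e^x - 1) is 15 B_12 / 12!.
Computing: B_12 = -691/2730, 12! = 479001600, giving
15 * -691/2730 / 479001600 = -691/87178291200.

-691/87178291200


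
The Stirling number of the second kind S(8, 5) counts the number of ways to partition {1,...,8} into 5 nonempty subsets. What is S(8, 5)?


Using the explicit formula S(n,k) = (1/k!) sum_{j=0}^{k} (-1)^(k-j) C(k,j) j^n:
S(8, 5) = 1050
Equivalently, S(n,k) is n! times the coefficient of x^n in the EGF (e^x - 1)^k / k!.

1050


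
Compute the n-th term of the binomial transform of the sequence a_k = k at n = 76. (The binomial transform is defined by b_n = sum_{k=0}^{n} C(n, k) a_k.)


With a_k = k, b_n = sum_{k=0}^{n} C(n, k) k. Using k * C(n, k) = n * C(n-1, k-1) gives b_n = n * sum_{k>=1} C(n-1, k-1) = n * 2^(n-1).
For n = 76: 76 * 2^75 = 76 * 37778931862957161709568 = 2871198821584744289927168.

2871198821584744289927168


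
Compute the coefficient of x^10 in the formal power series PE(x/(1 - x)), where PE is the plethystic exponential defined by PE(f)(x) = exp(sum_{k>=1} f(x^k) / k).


For f(x) = x/(1 - x) we have
sum_{k>=1} f(x^k) / k = sum_{k>=1} (1/k) * x^k / (1 - x^k) = sum_{k, m >= 1} x^(k m) / k,
which after exponentiating simplifies to
PE(x/(1 - x)) = prod_{k>=1} 1 / (1 - x^k).
This is the generating function for the partition function p(n), so the coefficient of x^10 is p(10).
Computing p(10) by dynamic programming over parts 1, 2, ..., 10: p(10) = 42.

42


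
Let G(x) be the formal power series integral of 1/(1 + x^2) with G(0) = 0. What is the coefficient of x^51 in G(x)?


1/(1 + x^2) = sum_{j>=0} (-1)^j x^(2j). Integrating termwise with G(0) = 0:
G(x) = sum_{j>=0} (-1)^j x^(2j+1) / (2j+1) = arctan(x).
Only odd powers are nonzero. For x^51 write 51 = 2*25 + 1, giving
(-1)^25 / 51 = -1/51 = -1/51.

-1/51


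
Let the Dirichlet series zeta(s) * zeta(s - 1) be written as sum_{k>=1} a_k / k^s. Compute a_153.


Convolution gives a_k = sum_{d | k} d * 1 = sum_{d | k} d = sigma(k), the sum of positive divisors of k.
For k = 153, the divisors are 1, 3, 9, 17, 51, 153, so
sigma(153) = 1 + 3 + 9 + 17 + 51 + 153 = 234.

234


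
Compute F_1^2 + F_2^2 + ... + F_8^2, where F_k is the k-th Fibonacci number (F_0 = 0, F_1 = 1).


There is a standard identity sum_{k=0}^{N} F_k^2 = F_N * F_{N+1} (proved inductively from the telescoping relation F_k^2 = F_k F_{k+1} - F_{k-1} F_k). Then
sum_{k=1}^{8} F_k^2 = F_8 F_9 - F_0 F_1.
Computing: F_8 = 21, F_9 = 34, F_0 = 0, F_1 = 1.
Sum = 21 * 34 - 0 * 1 = 714.

714


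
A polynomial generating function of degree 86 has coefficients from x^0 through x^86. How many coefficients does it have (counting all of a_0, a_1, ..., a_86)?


A polynomial of degree 86 takes the form a_0 + a_1 x + ... + a_86 x^86.
The number of coefficients is 86 + 1 = 87.

87


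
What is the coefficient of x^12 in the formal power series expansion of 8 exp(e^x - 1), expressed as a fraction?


exp(e^x - 1) is the exponential generating function for the Bell numbers Bell_k: exp(e^x - 1) = sum_{k>=0} Bell_k x^k / k!.
So the coefficient of x^12 in 8 exp(e^x - 1) is 8 Bell_12 / 12!.
Computing: Bell_12 = 4213597 and 12! = 479001600, giving
8 * 4213597/479001600 = 4213597/59875200.

4213597/59875200


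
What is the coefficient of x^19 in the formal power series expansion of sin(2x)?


The Maclaurin series is sin(t) = sum_{k>=0} (-1)^k t^(2k+1) / (2k+1)!, so substituting t = 2x, only odd powers of x are nonzero, with coefficient of x^(2k+1) equal to (-1)^k 2^(2k+1) / (2k+1)!.
Write 19 = 2*9 + 1, giving the coefficient (-1)^9 * 2^19 / 19! = -524288/121645100408832000 = -8/1856156927625.

-8/1856156927625


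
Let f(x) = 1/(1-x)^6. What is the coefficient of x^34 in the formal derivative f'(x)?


Differentiate: d/dx [ 1/(1-x)^r ] = r / (1-x)^(r+1).
Here r = 6, so f'(x) = 6 / (1-x)^7.
The expansion of 1/(1-x)^(r+1) has coefficient of x^n equal to C(n+r, r).
So the coefficient of x^34 in f'(x) is
6 * C(40, 6) = 6 * 3838380 = 23030280

23030280


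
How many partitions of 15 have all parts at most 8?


Using the generating function (1-x)^(-1)(1-x^2)^(-1)...(1-x^8)^(-1),
the coefficient of x^15 counts these restricted partitions.
Result = 146

146


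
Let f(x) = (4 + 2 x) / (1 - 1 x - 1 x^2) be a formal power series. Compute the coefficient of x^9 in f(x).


Write f(x) = sum_{k>=0} a_k x^k. Multiplying both sides by 1 - 1 x - 1 x^2 gives
(1 - 1 x - 1 x^2) sum_{k>=0} a_k x^k = 4 + 2 x.
Matching coefficients:
 x^0: a_0 = 4
 x^1: a_1 - 1 a_0 = 2  =>  a_1 = 1*4 + 2 = 6
 x^k (k >= 2): a_k = 1 a_{k-1} + 1 a_{k-2}.
Iterating: a_2 = 10, a_3 = 16, a_4 = 26, a_5 = 42, a_6 = 68, a_7 = 110, a_8 = 178, a_9 = 288.
So the coefficient of x^9 is 288.

288


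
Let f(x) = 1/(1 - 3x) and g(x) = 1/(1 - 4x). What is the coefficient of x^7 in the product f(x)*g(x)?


The coefficient of x^n in f*g is the Cauchy product: sum_{k=0}^{n} a^k * b^(n-k).
With a=3, b=4, n=7:
sum_{k=0}^{7} 3^k * 4^(7-k)
= 58975

58975


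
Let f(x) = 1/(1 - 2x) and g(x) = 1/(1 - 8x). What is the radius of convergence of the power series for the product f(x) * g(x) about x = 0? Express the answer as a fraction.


The radius of 1/(1 - 2x) is 1/2 (nearest singularity at x = 1/2), and the radius of 1/(1 - 8x) is 1/8.
The product f(x)*g(x) = 1/((1 - 2x)(1 - 8x)) has singularities at both 1/2 and 1/8, so its radius of convergence is the distance to the nearest one:
min(1/2, 1/8) = 1/8.

1/8


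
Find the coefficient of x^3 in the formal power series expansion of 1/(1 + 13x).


Write 1/(1 + c x) = 1/(1 - (-c) x) and apply the geometric-series identity
1/(1 - y) = sum_{k>=0} y^k to get 1/(1 + c x) = sum_{k>=0} (-c)^k x^k.
So the coefficient of x^k is (-c)^k = (-1)^k * c^k.
Here c = 13 and k = 3:
(-13)^3 = -1 * 2197 = -2197

-2197


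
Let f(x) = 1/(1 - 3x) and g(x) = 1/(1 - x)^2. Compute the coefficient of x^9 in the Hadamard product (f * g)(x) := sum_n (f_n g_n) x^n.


f has coefficients f_k = 3^k. For g = 1/(1 - x)^2 the coefficient is g_k = C(k + 1, 1) = k + 1. The Hadamard coefficient is (f * g)_k = 3^k * (k + 1).
For k = 9: 3^9 * 10 = 19683 * 10 = 196830.

196830


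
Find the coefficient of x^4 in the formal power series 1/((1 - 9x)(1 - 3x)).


By partial fractions or Cauchy convolution:
The coefficient equals sum_{k=0}^{4} 9^k * 3^(4-k).
= 9801

9801


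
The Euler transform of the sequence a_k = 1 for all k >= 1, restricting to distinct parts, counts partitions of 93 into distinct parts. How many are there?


Partitions of 93 into distinct parts can be computed via generating function.
Product (1+x)(1+x^2)(1+x^3)...
The coefficient of x^93 = 245920

245920


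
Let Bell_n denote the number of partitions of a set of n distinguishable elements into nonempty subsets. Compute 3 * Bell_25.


Bell_25 can be computed from the Bell triangle or from Dobinski's identity Bell_n = (1/e) * sum_{k>=0} k^n / k!.
Computing Bell_25 = 4638590332229999353.
Then 3 * 4638590332229999353 = 13915770996689998059.

13915770996689998059


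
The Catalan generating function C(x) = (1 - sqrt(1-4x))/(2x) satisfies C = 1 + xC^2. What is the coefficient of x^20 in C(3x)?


Substituting x -> 3x scales the n-th coefficient by 3^n, so [x^20] C(3x) = 3^20 * C_20.
C_20 = C(2*20, 20)/(21) = 137846528820/21 = 6564120420.
So 3^20 * 6564120420 = 3486784401 * 6564120420 = 22887672686741568420.

22887672686741568420


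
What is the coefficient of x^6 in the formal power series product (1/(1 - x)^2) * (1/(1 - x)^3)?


Combine the factors: (1/(1 - x)^2) * (1/(1 - x)^3) = 1/(1 - x)^5.
Then use 1/(1 - x)^r = sum_{k>=0} C(k + r - 1, r - 1) x^k with r = 5 and k = 6:
C(10, 4) = 210.

210


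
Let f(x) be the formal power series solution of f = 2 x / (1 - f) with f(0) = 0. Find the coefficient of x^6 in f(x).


Apply Lagrange inversion: f = 2 x * phi(f) with phi(t) = 1/(1 - t), so
[x^n] f = 2^n * (1/n) [t^(n-1)] phi(t)^n = 2^n * (1/n) [t^(n-1)] (1 - t)^(-n) = 2^n * (1/n) C(2n - 2, n - 1) = 2^n * C_{n-1}.
For n = 6: C_5 = C(10, 5) / 6 = 252/6 = 42.
With the 2^6 = 64 factor, the coefficient is 64 * 42 = 2688.

2688


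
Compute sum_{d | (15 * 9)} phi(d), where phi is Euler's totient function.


First, 15 * 9 = 135. One classical identity is sum_{d | n} phi(d) = n (each k in [1, n] has a unique gcd with n, and among the k's with gcd(k, n) = n/d there are phi(d) of them). So the sum equals 135. We also verify directly:
Divisors of 135: 1, 3, 5, 9, 15, 27, 45, 135.
phi values: 1, 2, 4, 6, 8, 18, 24, 72.
Sum = 135.

135


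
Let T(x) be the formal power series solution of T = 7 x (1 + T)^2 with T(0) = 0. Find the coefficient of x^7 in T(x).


Apply the Lagrange inversion formula: if T = 7 x * phi(T) with phi(t) = (1 + t)^2, then [x^n] T = 7^n * (1/n) [t^(n-1)] phi(t)^n = 7^n * (1/n) [t^(n-1)] (1 + t)^(2n) = 7^n * (1/n) C(2n, n-1).
Using the identity C(2n, n-1) = C(2n, n) * n / (n+1), the unscaled factor equals C(2n, n) / (n+1) = C_n, the n-th Catalan number.
For n = 7: C_7 = C(14, 7) / 8 = 3432/8 = 429.
With the 7^7 = 823543 factor, the coefficient is 823543 * 429 = 353299947.

353299947


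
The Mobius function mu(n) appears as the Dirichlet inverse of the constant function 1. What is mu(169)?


169 has a squared prime factor, so mu(169) = 0.
Factorization reveals a repeated prime.

0


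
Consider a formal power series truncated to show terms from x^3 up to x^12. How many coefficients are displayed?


From x^3 to x^12 inclusive, the count is 12 - 3 + 1 = 10.

10


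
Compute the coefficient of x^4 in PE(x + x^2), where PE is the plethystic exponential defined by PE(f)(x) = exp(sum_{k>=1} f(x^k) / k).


With f(x) = x + x^2, the exponent is sum_{k>=1} (x^k + x^(2k)) / k = -ln(1 - x) - ln(1 - x^2). Exponentiating:
PE(x + x^2) = 1 / ((1 - x)(1 - x^2)).
This is the generating function for partitions of n into parts of size 1 or 2. The number of 2's can be any j in 0..2, and the rest are 1's, so
[x^4] = floor(4/2) + 1 = 3.

3


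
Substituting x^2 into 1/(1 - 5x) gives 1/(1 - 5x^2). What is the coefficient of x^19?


Since 1/(1 - 5x^2) only has even powers of x,
the coefficient of x^19 (odd) is 0.

0


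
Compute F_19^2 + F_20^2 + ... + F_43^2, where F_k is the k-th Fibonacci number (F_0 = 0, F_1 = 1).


There is a standard identity sum_{k=0}^{N} F_k^2 = F_N * F_{N+1} (proved inductively from the telescoping relation F_k^2 = F_k F_{k+1} - F_{k-1} F_k). Then
sum_{k=19}^{43} F_k^2 = F_43 F_44 - F_18 F_19.
Computing: F_43 = 433494437, F_44 = 701408733, F_18 = 2584, F_19 = 4181.
Sum = 433494437 * 701408733 - 2584 * 4181 = 304056783807914617.

304056783807914617


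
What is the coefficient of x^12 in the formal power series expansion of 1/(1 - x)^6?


The negative binomial / multiset identity is
1/(1 - x)^r = sum_{k>=0} C(k + r - 1, r - 1) x^k.
Here r = 6 and k = 12, so the coefficient is
C(12 + 5, 5) = C(17, 5)
= 6188

6188


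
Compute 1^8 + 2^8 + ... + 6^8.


This power sum has a closed form given by Faulhaber's formula
sum_{k=1}^{m} k^p = (1 / (p + 1)) * sum_{j=0}^{p} C(p + 1, j) B_j m^(p + 1 - j),
but for small m direct computation is fastest:
1 + 256 + 6561 + 65536 + 390625 + 1679616 = 2142595.

2142595


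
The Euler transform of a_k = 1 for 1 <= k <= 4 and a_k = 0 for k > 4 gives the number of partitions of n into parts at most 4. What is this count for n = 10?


Partitions of 10 into parts at most 4:
Using generating function (1-x)^(-1)(1-x^2)^(-1)...(1-x^4)^(-1),
the coefficient of x^10 = 23

23


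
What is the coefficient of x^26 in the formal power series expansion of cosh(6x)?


The Maclaurin series is cosh(t) = sum_{m>=0} t^(2m) / (2m)!, so substituting t = 6x, only even powers of x are nonzero, with coefficient of x^(2m) equal to 6^(2m) / (2m)!.
For x^26 the coefficient is 6^26/26! = 170581728179578208256/403291461126605635584000000 = 344373768/814172781296875.

344373768/814172781296875


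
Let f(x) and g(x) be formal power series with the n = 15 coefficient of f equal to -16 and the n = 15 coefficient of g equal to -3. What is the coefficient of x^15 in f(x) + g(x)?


Addition of formal power series is termwise.
The coefficient of x^15 in f + g = -16 + -3
= -19

-19


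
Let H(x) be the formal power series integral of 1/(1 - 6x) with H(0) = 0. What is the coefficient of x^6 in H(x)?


1/(1 - 6x) = sum_{k>=0} 6^k x^k. Integrating termwise with H(0) = 0:
H(x) = sum_{k>=0} 6^k x^(k+1) / (k+1) = sum_{m>=1} 6^(m-1) x^m / m.
For m = 6: 6^5/6 = 7776/6 = 1296.

1296


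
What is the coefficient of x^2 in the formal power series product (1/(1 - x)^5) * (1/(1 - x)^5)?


Combine the factors: (1/(1 - x)^5) * (1/(1 - x)^5) = 1/(1 - x)^10.
Then use 1/(1 - x)^r = sum_{k>=0} C(k + r - 1, r - 1) x^k with r = 10 and k = 2:
C(11, 9) = 55.

55


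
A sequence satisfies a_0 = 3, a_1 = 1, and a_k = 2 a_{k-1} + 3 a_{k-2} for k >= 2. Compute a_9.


The characteristic equation is t^2 - 2 t - 3 = 0, with roots r_1 = 3 and r_2 = -1 (so c_1 = r_1 + r_2, c_2 = -r_1 r_2 as required).
One can use the closed form a_n = A r_1^n + B r_2^n, but direct iteration is more reliable:
a_0 = 3, a_1 = 1, a_2 = 11, a_3 = 25, a_4 = 83, a_5 = 241, a_6 = 731, a_7 = 2185, a_8 = 6563, a_9 = 19681.
So a_9 = 19681.

19681


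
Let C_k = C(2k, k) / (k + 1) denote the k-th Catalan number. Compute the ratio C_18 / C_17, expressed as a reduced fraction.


Using C_k = (2k)! / (k! (k+1)!), the ratio C_{k+1}/C_k simplifies to
C_{k+1}/C_k = [(2k+2)! / ((k+1)! (k+2)!)] * [k! (k+1)! / (2k)!]
 = (2k+2)(2k+1) / ((k+1)(k+2)) = 2(2k+1) / (k+2).
For k = 17: 2(2*17 + 1) / (17 + 2) = 70/19 = 70/19.

70/19


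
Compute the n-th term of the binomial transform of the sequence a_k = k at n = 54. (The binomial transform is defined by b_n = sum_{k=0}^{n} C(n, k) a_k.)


With a_k = k, b_n = sum_{k=0}^{n} C(n, k) k. Using k * C(n, k) = n * C(n-1, k-1) gives b_n = n * sum_{k>=1} C(n-1, k-1) = n * 2^(n-1).
For n = 54: 54 * 2^53 = 54 * 9007199254740992 = 486388759756013568.

486388759756013568


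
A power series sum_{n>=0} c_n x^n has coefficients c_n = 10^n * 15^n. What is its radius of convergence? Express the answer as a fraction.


By the root test (Cauchy-Hadamard), the radius is R = 1 / limsup_n |c_n|^(1/n).
Here |c_n|^(1/n) = (10^n * 15^n)^(1/n) = 10 * 15 = 150 for all n.
So R = 1/150 = 1/150.

1/150


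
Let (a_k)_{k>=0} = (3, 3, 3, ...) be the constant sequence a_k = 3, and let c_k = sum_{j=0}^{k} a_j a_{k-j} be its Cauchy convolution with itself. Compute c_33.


Since a_j = 3 for all j >= 0, the convolution sum becomes
c_k = sum_{j=0}^{k} 3 * 3 = 9 * (k + 1).
Equivalently, the generating function of (a_k) is 3/(1 - x) and its square is 9/(1 - x)^2 = sum_{k>=0} 9(k + 1) x^k.
For k = 33: 9 * 34 = 306.

306


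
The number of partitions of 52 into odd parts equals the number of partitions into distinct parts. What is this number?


Computing partitions of 52 into odd parts (1, 3, 5, ...):
Using the generating function prod_{k>=0} 1/(1-x^(2k+1)),
the count is 4582

4582


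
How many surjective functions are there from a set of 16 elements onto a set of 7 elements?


By inclusion-exclusion on which target elements are missed, the number of surjections from an n-set onto a k-set is
surj(n, k) = sum_{j=0}^{k} (-1)^j C(k, j) (k - j)^n.
Equivalently surj(n, k) = k! * S(n, k), where S(n, k) is the Stirling number of the second kind.
For n = 16, k = 7:
S(16, 7) = 3281882604, so
surj = 7! * 3281882604 = 5040 * 3281882604 = 16540688324160.

16540688324160


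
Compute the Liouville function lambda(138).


The Liouville function is lambda(k) = (-1)^Omega(k), where Omega(k) counts the prime factors of k with multiplicity.
Factoring: 138 = 2 * 3 * 23, so Omega(138) = 3.
lambda(138) = (-1)^3 = -1.

-1


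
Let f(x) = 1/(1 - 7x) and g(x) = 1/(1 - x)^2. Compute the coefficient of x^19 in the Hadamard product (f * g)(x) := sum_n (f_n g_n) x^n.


f has coefficients f_k = 7^k. For g = 1/(1 - x)^2 the coefficient is g_k = C(k + 1, 1) = k + 1. The Hadamard coefficient is (f * g)_k = 7^k * (k + 1).
For k = 19: 7^19 * 20 = 11398895185373143 * 20 = 227977903707462860.

227977903707462860


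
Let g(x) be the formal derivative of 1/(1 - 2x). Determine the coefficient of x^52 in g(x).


Differentiate termwise: d/dx sum_{k>=0} 2^k x^k = sum_{k>=1} k 2^k x^(k-1) = sum_{j>=0} (j+1) 2^(j+1) x^j.
Equivalently, d/dx [1/(1 - 2x)] = 2/(1 - 2x)^2.
For j = 52: 53 * 2^53 = 53 * 9007199254740992 = 477381560501272576.

477381560501272576


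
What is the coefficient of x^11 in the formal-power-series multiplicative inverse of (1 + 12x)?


The inverse is 1/(1 + 12x). Apply the geometric identity 1/(1 - y) = sum_{k>=0} y^k with y = -12x:
1/(1 + 12x) = sum_{k>=0} (-12)^k x^k.
So the coefficient of x^11 is (-12)^11 = -743008370688.

-743008370688
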